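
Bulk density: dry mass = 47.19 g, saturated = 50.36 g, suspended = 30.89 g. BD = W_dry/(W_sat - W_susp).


BD = 47.19 / (50.36 - 30.89) = 47.19 / 19.47 = 2.424 g/cm^3

2.424


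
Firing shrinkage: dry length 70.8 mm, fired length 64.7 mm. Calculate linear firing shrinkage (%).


FS = (70.8 - 64.7) / 70.8 * 100 = 8.62%

8.62


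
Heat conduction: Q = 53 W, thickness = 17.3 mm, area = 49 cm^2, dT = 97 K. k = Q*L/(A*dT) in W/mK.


k = 53*17.3/1000/(49/10000*97) = 1.93 W/mK

1.93


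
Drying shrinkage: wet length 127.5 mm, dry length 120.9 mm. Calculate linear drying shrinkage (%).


DS = (127.5 - 120.9) / 127.5 * 100 = 5.18%

5.18


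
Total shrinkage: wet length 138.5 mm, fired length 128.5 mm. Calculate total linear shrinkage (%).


TS = (138.5 - 128.5) / 138.5 * 100 = 7.22%

7.22


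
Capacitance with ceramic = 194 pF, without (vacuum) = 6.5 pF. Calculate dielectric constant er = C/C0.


er = 194 / 6.5 = 29.85

29.85


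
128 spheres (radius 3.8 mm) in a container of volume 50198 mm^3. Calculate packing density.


V_sphere = 4/3*pi*3.8^3 = 229.8473 mm^3
Total V = 128*229.8473 = 29420.4544 mm^3
PD = 29420.4544 / 50198 = 0.586

0.586


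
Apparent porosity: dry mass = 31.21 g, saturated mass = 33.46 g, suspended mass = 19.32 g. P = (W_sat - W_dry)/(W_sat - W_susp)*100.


P = (33.46 - 31.21) / (33.46 - 19.32) * 100 = 2.25 / 14.14 * 100 = 15.9%

15.9


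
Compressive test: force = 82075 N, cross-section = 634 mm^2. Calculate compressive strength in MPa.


CS = 82075 / 634 = 129.5 MPa

129.5


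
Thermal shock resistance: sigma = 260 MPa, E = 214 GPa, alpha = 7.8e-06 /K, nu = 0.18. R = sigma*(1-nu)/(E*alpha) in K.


R = 260*(1-0.18)/(214*1000*7.8e-06) = 128 K

128


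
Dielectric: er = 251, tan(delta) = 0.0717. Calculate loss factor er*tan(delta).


Loss = 251 * 0.0717 = 17.997

17.997


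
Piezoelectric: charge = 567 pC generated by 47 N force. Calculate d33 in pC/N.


d33 = 567 / 47 = 12.1 pC/N

12.1


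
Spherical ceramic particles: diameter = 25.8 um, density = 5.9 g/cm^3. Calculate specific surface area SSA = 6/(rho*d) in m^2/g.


SSA = 6 / (5.9 * 25.8) = 0.039 m^2/g

0.039


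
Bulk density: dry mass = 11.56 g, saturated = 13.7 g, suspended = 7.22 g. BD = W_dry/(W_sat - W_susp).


BD = 11.56 / (13.7 - 7.22) = 11.56 / 6.48 = 1.784 g/cm^3

1.784


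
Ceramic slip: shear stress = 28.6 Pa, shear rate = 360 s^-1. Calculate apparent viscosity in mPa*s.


eta = tau/gamma * 1000 = 28.6/360 * 1000 = 79.4 mPa*s

79.4


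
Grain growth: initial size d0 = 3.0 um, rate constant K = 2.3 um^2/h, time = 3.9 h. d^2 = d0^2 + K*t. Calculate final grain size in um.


d^2 = 3.0^2 + 2.3*3.9 = 17.97
d = sqrt(17.97) = 4.24 um

4.24


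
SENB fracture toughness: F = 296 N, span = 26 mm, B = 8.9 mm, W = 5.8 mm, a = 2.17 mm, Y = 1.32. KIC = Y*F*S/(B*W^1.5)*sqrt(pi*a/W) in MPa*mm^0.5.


KIC = 1.32*296*26/(8.9*5.8^1.5)*sqrt(pi*2.17/5.8) = 88.59

88.59


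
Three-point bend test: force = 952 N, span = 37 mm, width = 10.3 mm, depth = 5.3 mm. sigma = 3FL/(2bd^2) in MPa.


sigma = 3*952*37/(2*10.3*5.3^2) = 182.6 MPa

182.6


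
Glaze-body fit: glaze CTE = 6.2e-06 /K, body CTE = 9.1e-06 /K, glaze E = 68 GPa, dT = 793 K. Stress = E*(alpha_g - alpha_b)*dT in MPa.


Stress = 68*1000*(6.2e-06 - 9.1e-06)*793 = -156.4 MPa

-156.4


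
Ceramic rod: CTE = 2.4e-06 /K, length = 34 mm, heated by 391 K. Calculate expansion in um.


dL = 2.4e-06 * 34 * 391 * 1000 = 31.906 um

31.906


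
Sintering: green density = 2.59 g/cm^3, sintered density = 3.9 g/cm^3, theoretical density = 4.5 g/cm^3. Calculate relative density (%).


Relative = 3.9 / 4.5 * 100 = 86.7%

86.7


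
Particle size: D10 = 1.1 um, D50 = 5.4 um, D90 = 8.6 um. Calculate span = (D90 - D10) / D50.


Span = (8.6 - 1.1) / 5.4 = 7.5 / 5.4 = 1.389

1.389


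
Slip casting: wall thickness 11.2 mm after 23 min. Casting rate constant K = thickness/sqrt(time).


K = 11.2 / sqrt(23) = 11.2 / 4.7958 = 2.335 mm/min^0.5

2.335


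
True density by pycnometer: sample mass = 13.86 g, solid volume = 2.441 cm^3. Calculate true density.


TD = 13.86 / 2.441 = 5.678 g/cm^3

5.678


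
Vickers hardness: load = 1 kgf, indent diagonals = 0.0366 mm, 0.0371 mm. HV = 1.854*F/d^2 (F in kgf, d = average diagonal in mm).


d_avg = (0.0366+0.0371)/2 = 0.03685 mm
HV = 1.854*1/0.03685^2 = 1365

1365


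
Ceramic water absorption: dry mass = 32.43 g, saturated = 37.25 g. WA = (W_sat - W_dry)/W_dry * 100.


WA = (37.25 - 32.43) / 32.43 * 100 = 14.86%

14.86


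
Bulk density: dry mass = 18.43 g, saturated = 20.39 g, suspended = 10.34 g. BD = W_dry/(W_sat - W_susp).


BD = 18.43 / (20.39 - 10.34) = 18.43 / 10.05 = 1.834 g/cm^3

1.834


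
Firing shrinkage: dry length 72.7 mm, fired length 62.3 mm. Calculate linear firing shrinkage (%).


FS = (72.7 - 62.3) / 72.7 * 100 = 14.31%

14.31


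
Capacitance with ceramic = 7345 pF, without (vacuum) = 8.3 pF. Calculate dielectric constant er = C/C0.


er = 7345 / 8.3 = 884.94

884.94


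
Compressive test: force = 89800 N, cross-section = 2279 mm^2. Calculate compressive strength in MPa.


CS = 89800 / 2279 = 39.4 MPa

39.4


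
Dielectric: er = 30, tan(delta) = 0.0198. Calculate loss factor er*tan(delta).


Loss = 30 * 0.0198 = 0.594

0.594


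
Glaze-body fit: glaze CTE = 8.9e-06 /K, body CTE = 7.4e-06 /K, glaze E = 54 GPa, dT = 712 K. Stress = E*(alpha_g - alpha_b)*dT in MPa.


Stress = 54*1000*(8.9e-06 - 7.4e-06)*712 = 57.7 MPa

57.7


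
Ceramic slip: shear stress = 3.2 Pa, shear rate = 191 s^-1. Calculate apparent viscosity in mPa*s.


eta = tau/gamma * 1000 = 3.2/191 * 1000 = 16.8 mPa*s

16.8


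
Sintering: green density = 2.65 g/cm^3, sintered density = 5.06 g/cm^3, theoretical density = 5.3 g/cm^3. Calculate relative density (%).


Relative = 5.06 / 5.3 * 100 = 95.5%

95.5


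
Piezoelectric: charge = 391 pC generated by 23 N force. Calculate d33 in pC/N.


d33 = 391 / 23 = 17.0 pC/N

17.0


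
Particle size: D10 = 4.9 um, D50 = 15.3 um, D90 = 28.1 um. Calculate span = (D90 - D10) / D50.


Span = (28.1 - 4.9) / 15.3 = 23.2 / 15.3 = 1.516

1.516


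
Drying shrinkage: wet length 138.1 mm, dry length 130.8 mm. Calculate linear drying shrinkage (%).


DS = (138.1 - 130.8) / 138.1 * 100 = 5.29%

5.29


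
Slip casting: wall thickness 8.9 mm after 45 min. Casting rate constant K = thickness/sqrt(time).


K = 8.9 / sqrt(45) = 8.9 / 6.7082 = 1.327 mm/min^0.5

1.327


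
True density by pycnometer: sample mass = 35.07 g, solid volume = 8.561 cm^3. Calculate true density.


TD = 35.07 / 8.561 = 4.096 g/cm^3

4.096


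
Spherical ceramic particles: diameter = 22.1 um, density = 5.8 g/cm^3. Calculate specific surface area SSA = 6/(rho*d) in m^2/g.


SSA = 6 / (5.8 * 22.1) = 0.047 m^2/g

0.047


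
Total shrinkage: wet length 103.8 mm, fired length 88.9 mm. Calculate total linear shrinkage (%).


TS = (103.8 - 88.9) / 103.8 * 100 = 14.35%

14.35


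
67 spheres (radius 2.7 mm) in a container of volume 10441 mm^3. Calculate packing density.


V_sphere = 4/3*pi*2.7^3 = 82.448 mm^3
Total V = 67*82.448 = 5524.016 mm^3
PD = 5524.016 / 10441 = 0.529

0.529


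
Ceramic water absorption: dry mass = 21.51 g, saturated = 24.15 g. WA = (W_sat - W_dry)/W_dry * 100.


WA = (24.15 - 21.51) / 21.51 * 100 = 12.27%

12.27


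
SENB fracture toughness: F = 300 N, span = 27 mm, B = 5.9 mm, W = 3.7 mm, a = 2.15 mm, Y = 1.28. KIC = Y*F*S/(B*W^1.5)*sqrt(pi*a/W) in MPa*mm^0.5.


KIC = 1.28*300*27/(5.9*3.7^1.5)*sqrt(pi*2.15/3.7) = 333.61

333.61


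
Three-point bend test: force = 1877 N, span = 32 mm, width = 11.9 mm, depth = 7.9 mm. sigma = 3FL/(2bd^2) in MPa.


sigma = 3*1877*32/(2*11.9*7.9^2) = 121.3 MPa

121.3


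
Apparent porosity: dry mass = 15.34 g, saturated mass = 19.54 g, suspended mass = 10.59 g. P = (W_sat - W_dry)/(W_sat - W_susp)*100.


P = (19.54 - 15.34) / (19.54 - 10.59) * 100 = 4.2 / 8.95 * 100 = 46.9%

46.9


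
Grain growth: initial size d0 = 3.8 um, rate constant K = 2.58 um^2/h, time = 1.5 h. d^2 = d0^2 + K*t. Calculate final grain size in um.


d^2 = 3.8^2 + 2.58*1.5 = 18.31
d = sqrt(18.31) = 4.28 um

4.28


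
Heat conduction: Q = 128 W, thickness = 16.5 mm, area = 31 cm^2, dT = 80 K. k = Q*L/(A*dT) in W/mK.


k = 128*16.5/1000/(31/10000*80) = 8.52 W/mK

8.52


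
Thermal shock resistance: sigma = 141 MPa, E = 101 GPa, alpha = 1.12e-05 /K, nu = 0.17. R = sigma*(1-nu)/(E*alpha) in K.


R = 141*(1-0.17)/(101*1000*1.12e-05) = 103 K

103


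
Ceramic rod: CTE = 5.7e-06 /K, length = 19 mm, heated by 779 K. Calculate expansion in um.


dL = 5.7e-06 * 19 * 779 * 1000 = 84.366 um

84.366


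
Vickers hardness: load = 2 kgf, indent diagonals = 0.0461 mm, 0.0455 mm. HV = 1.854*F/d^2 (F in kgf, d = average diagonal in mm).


d_avg = (0.0461+0.0455)/2 = 0.0458 mm
HV = 1.854*2/0.0458^2 = 1768

1768


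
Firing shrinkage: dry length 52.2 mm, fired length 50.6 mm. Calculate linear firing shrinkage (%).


FS = (52.2 - 50.6) / 52.2 * 100 = 3.07%

3.07


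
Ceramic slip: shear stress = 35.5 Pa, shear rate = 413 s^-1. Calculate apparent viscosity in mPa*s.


eta = tau/gamma * 1000 = 35.5/413 * 1000 = 86.0 mPa*s

86.0


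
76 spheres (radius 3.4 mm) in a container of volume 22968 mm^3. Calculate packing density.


V_sphere = 4/3*pi*3.4^3 = 164.6362 mm^3
Total V = 76*164.6362 = 12512.3512 mm^3
PD = 12512.3512 / 22968 = 0.545

0.545


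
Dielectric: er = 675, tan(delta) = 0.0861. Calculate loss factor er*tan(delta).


Loss = 675 * 0.0861 = 58.118

58.118


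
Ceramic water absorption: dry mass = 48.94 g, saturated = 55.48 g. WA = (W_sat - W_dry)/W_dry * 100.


WA = (55.48 - 48.94) / 48.94 * 100 = 13.36%

13.36


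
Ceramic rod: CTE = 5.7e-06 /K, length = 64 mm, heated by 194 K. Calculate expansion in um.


dL = 5.7e-06 * 64 * 194 * 1000 = 70.771 um

70.771


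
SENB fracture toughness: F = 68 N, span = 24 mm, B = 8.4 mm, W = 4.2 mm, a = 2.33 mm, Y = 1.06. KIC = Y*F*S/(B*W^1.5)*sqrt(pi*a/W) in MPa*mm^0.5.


KIC = 1.06*68*24/(8.4*4.2^1.5)*sqrt(pi*2.33/4.2) = 31.59

31.59


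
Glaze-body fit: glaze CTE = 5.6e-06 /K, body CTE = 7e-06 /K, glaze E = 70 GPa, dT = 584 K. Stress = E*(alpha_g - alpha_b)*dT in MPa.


Stress = 70*1000*(5.6e-06 - 7e-06)*584 = -57.2 MPa

-57.2


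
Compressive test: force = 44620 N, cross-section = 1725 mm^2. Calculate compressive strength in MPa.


CS = 44620 / 1725 = 25.9 MPa

25.9


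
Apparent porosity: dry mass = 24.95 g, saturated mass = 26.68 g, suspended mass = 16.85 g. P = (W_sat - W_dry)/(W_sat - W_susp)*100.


P = (26.68 - 24.95) / (26.68 - 16.85) * 100 = 1.73 / 9.83 * 100 = 17.6%

17.6


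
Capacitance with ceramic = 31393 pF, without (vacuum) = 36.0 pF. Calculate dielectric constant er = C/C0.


er = 31393 / 36.0 = 872.03

872.03


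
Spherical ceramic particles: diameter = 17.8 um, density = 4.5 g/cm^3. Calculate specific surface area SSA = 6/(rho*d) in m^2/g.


SSA = 6 / (4.5 * 17.8) = 0.075 m^2/g

0.075


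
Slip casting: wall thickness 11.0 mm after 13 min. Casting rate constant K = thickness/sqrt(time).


K = 11.0 / sqrt(13) = 11.0 / 3.6056 = 3.051 mm/min^0.5

3.051


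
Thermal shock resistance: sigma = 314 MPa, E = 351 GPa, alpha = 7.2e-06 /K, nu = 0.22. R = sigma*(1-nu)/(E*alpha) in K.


R = 314*(1-0.22)/(351*1000*7.2e-06) = 97 K

97


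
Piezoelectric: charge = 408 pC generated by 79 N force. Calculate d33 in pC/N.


d33 = 408 / 79 = 5.2 pC/N

5.2


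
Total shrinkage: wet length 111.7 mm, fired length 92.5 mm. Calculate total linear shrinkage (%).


TS = (111.7 - 92.5) / 111.7 * 100 = 17.19%

17.19


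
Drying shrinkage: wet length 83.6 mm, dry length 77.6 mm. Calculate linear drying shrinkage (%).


DS = (83.6 - 77.6) / 83.6 * 100 = 7.18%

7.18


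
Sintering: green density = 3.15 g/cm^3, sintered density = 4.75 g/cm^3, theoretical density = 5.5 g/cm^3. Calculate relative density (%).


Relative = 4.75 / 5.5 * 100 = 86.4%

86.4


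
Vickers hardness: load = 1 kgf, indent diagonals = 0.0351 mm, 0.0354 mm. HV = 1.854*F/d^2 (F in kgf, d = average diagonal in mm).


d_avg = (0.0351+0.0354)/2 = 0.03525 mm
HV = 1.854*1/0.03525^2 = 1492

1492


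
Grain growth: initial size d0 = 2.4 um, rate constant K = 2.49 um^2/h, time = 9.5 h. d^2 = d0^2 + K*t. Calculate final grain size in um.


d^2 = 2.4^2 + 2.49*9.5 = 29.415
d = sqrt(29.415) = 5.42 um

5.42


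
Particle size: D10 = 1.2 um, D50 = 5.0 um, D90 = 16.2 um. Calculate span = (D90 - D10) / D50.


Span = (16.2 - 1.2) / 5.0 = 15.0 / 5.0 = 3.0

3.0


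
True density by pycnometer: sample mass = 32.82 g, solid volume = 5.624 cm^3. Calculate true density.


TD = 32.82 / 5.624 = 5.836 g/cm^3

5.836


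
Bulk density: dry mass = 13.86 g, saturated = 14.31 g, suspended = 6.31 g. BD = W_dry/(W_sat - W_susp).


BD = 13.86 / (14.31 - 6.31) = 13.86 / 8.0 = 1.733 g/cm^3

1.733


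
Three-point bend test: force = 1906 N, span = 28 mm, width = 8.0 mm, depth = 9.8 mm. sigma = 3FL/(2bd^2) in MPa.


sigma = 3*1906*28/(2*8.0*9.8^2) = 104.2 MPa

104.2


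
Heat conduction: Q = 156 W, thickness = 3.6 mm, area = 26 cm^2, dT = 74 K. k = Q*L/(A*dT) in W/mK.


k = 156*3.6/1000/(26/10000*74) = 2.92 W/mK

2.92


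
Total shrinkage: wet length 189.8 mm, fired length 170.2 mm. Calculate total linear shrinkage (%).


TS = (189.8 - 170.2) / 189.8 * 100 = 10.33%

10.33


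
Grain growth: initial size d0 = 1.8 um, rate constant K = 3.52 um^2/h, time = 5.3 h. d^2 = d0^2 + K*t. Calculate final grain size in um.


d^2 = 1.8^2 + 3.52*5.3 = 21.896
d = sqrt(21.896) = 4.68 um

4.68


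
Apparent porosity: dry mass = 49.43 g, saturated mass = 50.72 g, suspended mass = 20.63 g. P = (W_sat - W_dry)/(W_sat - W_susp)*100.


P = (50.72 - 49.43) / (50.72 - 20.63) * 100 = 1.29 / 30.09 * 100 = 4.3%

4.3


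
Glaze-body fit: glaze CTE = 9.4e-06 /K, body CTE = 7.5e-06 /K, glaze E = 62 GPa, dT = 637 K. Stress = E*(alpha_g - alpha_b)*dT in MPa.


Stress = 62*1000*(9.4e-06 - 7.5e-06)*637 = 75.0 MPa

75.0


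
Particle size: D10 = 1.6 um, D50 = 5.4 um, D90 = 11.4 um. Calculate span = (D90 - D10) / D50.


Span = (11.4 - 1.6) / 5.4 = 9.8 / 5.4 = 1.815

1.815


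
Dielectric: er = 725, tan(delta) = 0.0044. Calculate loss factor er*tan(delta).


Loss = 725 * 0.0044 = 3.19

3.19


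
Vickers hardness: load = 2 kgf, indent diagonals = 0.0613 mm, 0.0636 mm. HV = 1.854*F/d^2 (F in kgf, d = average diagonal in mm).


d_avg = (0.0613+0.0636)/2 = 0.06245 mm
HV = 1.854*2/0.06245^2 = 951

951


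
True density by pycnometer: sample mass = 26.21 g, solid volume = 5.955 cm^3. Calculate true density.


TD = 26.21 / 5.955 = 4.401 g/cm^3

4.401


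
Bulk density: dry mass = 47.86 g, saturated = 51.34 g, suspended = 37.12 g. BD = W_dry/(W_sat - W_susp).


BD = 47.86 / (51.34 - 37.12) = 47.86 / 14.22 = 3.366 g/cm^3

3.366


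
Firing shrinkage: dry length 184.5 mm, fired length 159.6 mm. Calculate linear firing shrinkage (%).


FS = (184.5 - 159.6) / 184.5 * 100 = 13.5%

13.5


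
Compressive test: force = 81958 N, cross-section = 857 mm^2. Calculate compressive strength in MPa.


CS = 81958 / 857 = 95.6 MPa

95.6


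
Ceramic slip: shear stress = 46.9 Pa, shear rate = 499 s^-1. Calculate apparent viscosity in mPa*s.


eta = tau/gamma * 1000 = 46.9/499 * 1000 = 94.0 mPa*s

94.0


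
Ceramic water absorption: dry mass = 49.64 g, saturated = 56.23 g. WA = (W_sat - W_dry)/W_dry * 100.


WA = (56.23 - 49.64) / 49.64 * 100 = 13.28%

13.28


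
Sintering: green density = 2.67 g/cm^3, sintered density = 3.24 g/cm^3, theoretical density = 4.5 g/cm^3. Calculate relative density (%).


Relative = 3.24 / 4.5 * 100 = 72.0%

72.0


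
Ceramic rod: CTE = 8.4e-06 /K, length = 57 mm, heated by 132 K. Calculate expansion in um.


dL = 8.4e-06 * 57 * 132 * 1000 = 63.202 um

63.202


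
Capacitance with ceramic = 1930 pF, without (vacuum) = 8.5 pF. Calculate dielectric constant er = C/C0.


er = 1930 / 8.5 = 227.06

227.06


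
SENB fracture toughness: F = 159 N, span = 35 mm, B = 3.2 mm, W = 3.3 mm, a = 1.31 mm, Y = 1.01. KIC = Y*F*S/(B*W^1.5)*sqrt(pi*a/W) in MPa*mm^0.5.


KIC = 1.01*159*35/(3.2*3.3^1.5)*sqrt(pi*1.31/3.3) = 327.2

327.2


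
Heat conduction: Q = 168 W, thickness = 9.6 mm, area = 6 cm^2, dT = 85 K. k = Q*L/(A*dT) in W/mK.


k = 168*9.6/1000/(6/10000*85) = 31.62 W/mK

31.62


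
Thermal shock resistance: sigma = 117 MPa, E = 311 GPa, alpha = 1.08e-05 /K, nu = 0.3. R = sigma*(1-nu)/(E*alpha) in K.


R = 117*(1-0.3)/(311*1000*1.08e-05) = 24 K

24


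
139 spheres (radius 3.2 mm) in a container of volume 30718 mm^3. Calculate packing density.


V_sphere = 4/3*pi*3.2^3 = 137.2583 mm^3
Total V = 139*137.2583 = 19078.9037 mm^3
PD = 19078.9037 / 30718 = 0.621

0.621


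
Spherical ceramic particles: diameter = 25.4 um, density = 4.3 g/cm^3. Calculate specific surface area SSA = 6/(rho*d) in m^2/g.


SSA = 6 / (4.3 * 25.4) = 0.055 m^2/g

0.055


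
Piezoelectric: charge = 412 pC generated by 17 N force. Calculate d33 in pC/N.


d33 = 412 / 17 = 24.2 pC/N

24.2


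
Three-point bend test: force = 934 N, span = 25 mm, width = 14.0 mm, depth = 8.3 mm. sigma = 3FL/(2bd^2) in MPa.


sigma = 3*934*25/(2*14.0*8.3^2) = 36.3 MPa

36.3


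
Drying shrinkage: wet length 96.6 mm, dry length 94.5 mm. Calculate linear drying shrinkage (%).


DS = (96.6 - 94.5) / 96.6 * 100 = 2.17%

2.17


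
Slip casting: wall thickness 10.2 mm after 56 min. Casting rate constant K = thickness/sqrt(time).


K = 10.2 / sqrt(56) = 10.2 / 7.4833 = 1.363 mm/min^0.5

1.363


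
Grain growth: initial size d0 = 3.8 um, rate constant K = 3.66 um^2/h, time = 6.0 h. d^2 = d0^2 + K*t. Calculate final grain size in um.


d^2 = 3.8^2 + 3.66*6.0 = 36.4
d = sqrt(36.4) = 6.03 um

6.03


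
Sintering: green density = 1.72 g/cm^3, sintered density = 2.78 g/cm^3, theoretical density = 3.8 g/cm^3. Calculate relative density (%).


Relative = 2.78 / 3.8 * 100 = 73.2%

73.2


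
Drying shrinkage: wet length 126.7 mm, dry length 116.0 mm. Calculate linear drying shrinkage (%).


DS = (126.7 - 116.0) / 126.7 * 100 = 8.45%

8.45


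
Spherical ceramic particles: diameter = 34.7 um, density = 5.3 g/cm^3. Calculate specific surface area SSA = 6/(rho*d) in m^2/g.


SSA = 6 / (5.3 * 34.7) = 0.033 m^2/g

0.033


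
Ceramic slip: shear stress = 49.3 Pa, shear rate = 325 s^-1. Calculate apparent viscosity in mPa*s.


eta = tau/gamma * 1000 = 49.3/325 * 1000 = 151.7 mPa*s

151.7


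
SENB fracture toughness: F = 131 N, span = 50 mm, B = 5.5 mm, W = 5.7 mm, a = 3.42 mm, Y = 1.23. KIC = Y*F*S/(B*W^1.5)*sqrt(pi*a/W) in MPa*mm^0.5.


KIC = 1.23*131*50/(5.5*5.7^1.5)*sqrt(pi*3.42/5.7) = 147.78

147.78


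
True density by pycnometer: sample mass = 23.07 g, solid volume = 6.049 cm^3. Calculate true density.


TD = 23.07 / 6.049 = 3.814 g/cm^3

3.814


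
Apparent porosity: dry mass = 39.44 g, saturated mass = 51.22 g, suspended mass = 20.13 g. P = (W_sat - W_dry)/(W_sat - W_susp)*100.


P = (51.22 - 39.44) / (51.22 - 20.13) * 100 = 11.78 / 31.09 * 100 = 37.9%

37.9


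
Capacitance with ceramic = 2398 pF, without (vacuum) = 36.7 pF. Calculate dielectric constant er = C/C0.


er = 2398 / 36.7 = 65.34

65.34


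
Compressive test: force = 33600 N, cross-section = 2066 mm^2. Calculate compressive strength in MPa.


CS = 33600 / 2066 = 16.3 MPa

16.3


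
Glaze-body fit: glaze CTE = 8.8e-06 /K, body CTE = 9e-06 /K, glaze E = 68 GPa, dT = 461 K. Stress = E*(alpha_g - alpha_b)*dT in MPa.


Stress = 68*1000*(8.8e-06 - 9e-06)*461 = -6.3 MPa

-6.3


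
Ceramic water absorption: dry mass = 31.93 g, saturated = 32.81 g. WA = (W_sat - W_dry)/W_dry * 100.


WA = (32.81 - 31.93) / 31.93 * 100 = 2.76%

2.76


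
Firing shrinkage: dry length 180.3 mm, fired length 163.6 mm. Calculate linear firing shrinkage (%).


FS = (180.3 - 163.6) / 180.3 * 100 = 9.26%

9.26


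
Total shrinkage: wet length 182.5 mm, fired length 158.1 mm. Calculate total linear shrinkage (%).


TS = (182.5 - 158.1) / 182.5 * 100 = 13.37%

13.37


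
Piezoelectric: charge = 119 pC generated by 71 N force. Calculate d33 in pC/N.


d33 = 119 / 71 = 1.7 pC/N

1.7


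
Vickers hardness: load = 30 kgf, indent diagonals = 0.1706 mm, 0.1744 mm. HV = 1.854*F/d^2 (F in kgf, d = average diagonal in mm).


d_avg = (0.1706+0.1744)/2 = 0.1725 mm
HV = 1.854*30/0.1725^2 = 1869

1869


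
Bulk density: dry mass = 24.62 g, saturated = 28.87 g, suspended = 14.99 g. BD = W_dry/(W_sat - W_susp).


BD = 24.62 / (28.87 - 14.99) = 24.62 / 13.88 = 1.774 g/cm^3

1.774


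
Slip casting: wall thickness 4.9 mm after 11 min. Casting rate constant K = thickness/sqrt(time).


K = 4.9 / sqrt(11) = 4.9 / 3.3166 = 1.477 mm/min^0.5

1.477


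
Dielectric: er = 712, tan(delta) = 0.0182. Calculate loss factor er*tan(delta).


Loss = 712 * 0.0182 = 12.958

12.958


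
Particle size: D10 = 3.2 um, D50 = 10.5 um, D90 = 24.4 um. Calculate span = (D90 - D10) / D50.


Span = (24.4 - 3.2) / 10.5 = 21.2 / 10.5 = 2.019

2.019


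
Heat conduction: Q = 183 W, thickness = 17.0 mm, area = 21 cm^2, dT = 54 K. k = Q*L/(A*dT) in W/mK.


k = 183*17.0/1000/(21/10000*54) = 27.43 W/mK

27.43


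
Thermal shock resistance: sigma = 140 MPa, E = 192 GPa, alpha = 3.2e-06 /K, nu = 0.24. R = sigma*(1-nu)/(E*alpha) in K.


R = 140*(1-0.24)/(192*1000*3.2e-06) = 173 K

173


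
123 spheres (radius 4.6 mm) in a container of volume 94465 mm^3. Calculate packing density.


V_sphere = 4/3*pi*4.6^3 = 407.7201 mm^3
Total V = 123*407.7201 = 50149.5723 mm^3
PD = 50149.5723 / 94465 = 0.531

0.531


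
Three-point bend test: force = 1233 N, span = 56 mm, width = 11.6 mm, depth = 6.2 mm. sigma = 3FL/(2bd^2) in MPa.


sigma = 3*1233*56/(2*11.6*6.2^2) = 232.3 MPa

232.3


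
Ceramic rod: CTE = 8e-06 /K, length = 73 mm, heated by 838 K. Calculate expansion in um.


dL = 8e-06 * 73 * 838 * 1000 = 489.392 um

489.392


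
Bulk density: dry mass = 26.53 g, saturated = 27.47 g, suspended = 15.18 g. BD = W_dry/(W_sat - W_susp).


BD = 26.53 / (27.47 - 15.18) = 26.53 / 12.29 = 2.159 g/cm^3

2.159


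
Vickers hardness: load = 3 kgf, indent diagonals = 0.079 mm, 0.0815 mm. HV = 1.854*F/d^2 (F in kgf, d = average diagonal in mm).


d_avg = (0.079+0.0815)/2 = 0.08025 mm
HV = 1.854*3/0.08025^2 = 864

864


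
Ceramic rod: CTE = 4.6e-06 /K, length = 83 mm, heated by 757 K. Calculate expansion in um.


dL = 4.6e-06 * 83 * 757 * 1000 = 289.023 um

289.023


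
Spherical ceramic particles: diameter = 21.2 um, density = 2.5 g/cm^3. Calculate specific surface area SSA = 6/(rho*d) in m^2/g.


SSA = 6 / (2.5 * 21.2) = 0.113 m^2/g

0.113


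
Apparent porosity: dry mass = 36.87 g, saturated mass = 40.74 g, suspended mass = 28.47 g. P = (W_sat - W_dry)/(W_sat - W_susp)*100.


P = (40.74 - 36.87) / (40.74 - 28.47) * 100 = 3.87 / 12.27 * 100 = 31.5%

31.5


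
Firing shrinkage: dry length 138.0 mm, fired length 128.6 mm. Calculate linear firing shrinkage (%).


FS = (138.0 - 128.6) / 138.0 * 100 = 6.81%

6.81


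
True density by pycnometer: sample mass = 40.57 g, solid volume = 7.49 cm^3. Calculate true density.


TD = 40.57 / 7.49 = 5.417 g/cm^3

5.417


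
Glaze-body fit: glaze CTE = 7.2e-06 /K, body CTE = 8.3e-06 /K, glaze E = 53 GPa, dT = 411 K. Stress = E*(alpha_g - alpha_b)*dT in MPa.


Stress = 53*1000*(7.2e-06 - 8.3e-06)*411 = -24.0 MPa

-24.0


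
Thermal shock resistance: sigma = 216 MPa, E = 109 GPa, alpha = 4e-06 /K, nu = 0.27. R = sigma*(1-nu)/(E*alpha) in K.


R = 216*(1-0.27)/(109*1000*4e-06) = 362 K

362


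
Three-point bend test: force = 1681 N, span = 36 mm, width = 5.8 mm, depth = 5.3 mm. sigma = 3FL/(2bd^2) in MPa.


sigma = 3*1681*36/(2*5.8*5.3^2) = 557.2 MPa

557.2


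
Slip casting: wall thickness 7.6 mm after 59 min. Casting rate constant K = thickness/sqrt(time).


K = 7.6 / sqrt(59) = 7.6 / 7.6811 = 0.989 mm/min^0.5

0.989


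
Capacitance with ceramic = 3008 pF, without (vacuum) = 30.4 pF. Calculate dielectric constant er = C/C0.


er = 3008 / 30.4 = 98.95

98.95


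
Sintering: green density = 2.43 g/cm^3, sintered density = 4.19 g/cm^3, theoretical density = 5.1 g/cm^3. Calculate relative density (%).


Relative = 4.19 / 5.1 * 100 = 82.2%

82.2


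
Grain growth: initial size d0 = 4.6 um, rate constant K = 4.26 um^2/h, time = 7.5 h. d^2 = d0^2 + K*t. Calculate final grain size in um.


d^2 = 4.6^2 + 4.26*7.5 = 53.11
d = sqrt(53.11) = 7.29 um

7.29


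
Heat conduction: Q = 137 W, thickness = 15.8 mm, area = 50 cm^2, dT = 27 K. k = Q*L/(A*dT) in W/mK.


k = 137*15.8/1000/(50/10000*27) = 16.03 W/mK

16.03


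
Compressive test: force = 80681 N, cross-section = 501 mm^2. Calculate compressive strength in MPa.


CS = 80681 / 501 = 161.0 MPa

161.0


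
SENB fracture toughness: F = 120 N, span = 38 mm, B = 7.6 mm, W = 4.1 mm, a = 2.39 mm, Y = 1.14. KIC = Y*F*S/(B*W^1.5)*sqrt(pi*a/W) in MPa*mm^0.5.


KIC = 1.14*120*38/(7.6*4.1^1.5)*sqrt(pi*2.39/4.1) = 111.5

111.5


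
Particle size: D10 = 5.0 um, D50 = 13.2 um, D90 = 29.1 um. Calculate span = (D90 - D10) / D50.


Span = (29.1 - 5.0) / 13.2 = 24.1 / 13.2 = 1.826

1.826


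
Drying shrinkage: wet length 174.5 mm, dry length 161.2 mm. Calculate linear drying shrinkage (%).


DS = (174.5 - 161.2) / 174.5 * 100 = 7.62%

7.62


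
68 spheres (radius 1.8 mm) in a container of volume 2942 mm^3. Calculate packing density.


V_sphere = 4/3*pi*1.8^3 = 24.429 mm^3
Total V = 68*24.429 = 1661.172 mm^3
PD = 1661.172 / 2942 = 0.565

0.565


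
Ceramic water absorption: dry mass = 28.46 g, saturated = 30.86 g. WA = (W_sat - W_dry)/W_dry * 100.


WA = (30.86 - 28.46) / 28.46 * 100 = 8.43%

8.43


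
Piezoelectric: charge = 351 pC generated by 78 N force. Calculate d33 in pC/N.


d33 = 351 / 78 = 4.5 pC/N

4.5


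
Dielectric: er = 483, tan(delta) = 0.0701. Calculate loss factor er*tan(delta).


Loss = 483 * 0.0701 = 33.858

33.858


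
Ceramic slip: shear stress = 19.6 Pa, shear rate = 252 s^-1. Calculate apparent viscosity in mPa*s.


eta = tau/gamma * 1000 = 19.6/252 * 1000 = 77.8 mPa*s

77.8


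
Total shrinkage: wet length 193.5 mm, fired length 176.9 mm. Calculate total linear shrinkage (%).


TS = (193.5 - 176.9) / 193.5 * 100 = 8.58%

8.58


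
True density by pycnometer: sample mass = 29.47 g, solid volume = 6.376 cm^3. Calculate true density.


TD = 29.47 / 6.376 = 4.622 g/cm^3

4.622


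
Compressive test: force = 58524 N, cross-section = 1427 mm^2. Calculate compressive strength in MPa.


CS = 58524 / 1427 = 41.0 MPa

41.0


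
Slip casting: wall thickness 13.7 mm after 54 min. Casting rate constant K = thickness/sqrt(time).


K = 13.7 / sqrt(54) = 13.7 / 7.3485 = 1.864 mm/min^0.5

1.864


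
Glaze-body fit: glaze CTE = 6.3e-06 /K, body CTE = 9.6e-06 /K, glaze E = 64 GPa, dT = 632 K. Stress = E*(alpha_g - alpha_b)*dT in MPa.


Stress = 64*1000*(6.3e-06 - 9.6e-06)*632 = -133.5 MPa

-133.5


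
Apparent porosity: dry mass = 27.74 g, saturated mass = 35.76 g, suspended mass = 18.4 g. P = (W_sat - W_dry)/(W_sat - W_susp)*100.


P = (35.76 - 27.74) / (35.76 - 18.4) * 100 = 8.02 / 17.36 * 100 = 46.2%

46.2


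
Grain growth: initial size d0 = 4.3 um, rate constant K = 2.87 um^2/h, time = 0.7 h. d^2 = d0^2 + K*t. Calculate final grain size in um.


d^2 = 4.3^2 + 2.87*0.7 = 20.499
d = sqrt(20.499) = 4.53 um

4.53


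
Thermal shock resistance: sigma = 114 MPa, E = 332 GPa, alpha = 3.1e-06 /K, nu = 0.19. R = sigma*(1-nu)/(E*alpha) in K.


R = 114*(1-0.19)/(332*1000*3.1e-06) = 90 K

90


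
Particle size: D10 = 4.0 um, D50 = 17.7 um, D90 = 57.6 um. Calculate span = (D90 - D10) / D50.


Span = (57.6 - 4.0) / 17.7 = 53.6 / 17.7 = 3.028

3.028


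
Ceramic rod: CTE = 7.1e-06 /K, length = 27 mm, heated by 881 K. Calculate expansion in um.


dL = 7.1e-06 * 27 * 881 * 1000 = 168.888 um

168.888


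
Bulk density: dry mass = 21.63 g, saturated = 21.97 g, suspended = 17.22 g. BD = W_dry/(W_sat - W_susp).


BD = 21.63 / (21.97 - 17.22) = 21.63 / 4.75 = 4.554 g/cm^3

4.554


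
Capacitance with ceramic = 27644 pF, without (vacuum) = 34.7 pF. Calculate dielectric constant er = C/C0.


er = 27644 / 34.7 = 796.66

796.66


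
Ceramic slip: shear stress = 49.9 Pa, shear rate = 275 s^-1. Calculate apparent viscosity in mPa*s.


eta = tau/gamma * 1000 = 49.9/275 * 1000 = 181.5 mPa*s

181.5


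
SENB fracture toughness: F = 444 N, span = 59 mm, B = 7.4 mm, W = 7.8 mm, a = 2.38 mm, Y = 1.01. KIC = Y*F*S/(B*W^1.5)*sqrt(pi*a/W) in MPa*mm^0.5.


KIC = 1.01*444*59/(7.4*7.8^1.5)*sqrt(pi*2.38/7.8) = 160.69

160.69


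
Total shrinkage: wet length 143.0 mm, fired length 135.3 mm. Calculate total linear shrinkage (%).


TS = (143.0 - 135.3) / 143.0 * 100 = 5.38%

5.38


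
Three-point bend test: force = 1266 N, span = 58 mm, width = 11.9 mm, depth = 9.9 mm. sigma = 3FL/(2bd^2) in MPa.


sigma = 3*1266*58/(2*11.9*9.9^2) = 94.4 MPa

94.4


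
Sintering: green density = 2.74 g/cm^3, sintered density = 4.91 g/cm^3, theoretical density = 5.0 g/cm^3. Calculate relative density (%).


Relative = 4.91 / 5.0 * 100 = 98.2%

98.2


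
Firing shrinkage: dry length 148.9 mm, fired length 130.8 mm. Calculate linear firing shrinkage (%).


FS = (148.9 - 130.8) / 148.9 * 100 = 12.16%

12.16


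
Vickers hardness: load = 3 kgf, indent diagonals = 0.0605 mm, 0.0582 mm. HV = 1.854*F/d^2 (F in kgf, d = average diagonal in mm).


d_avg = (0.0605+0.0582)/2 = 0.05935 mm
HV = 1.854*3/0.05935^2 = 1579

1579


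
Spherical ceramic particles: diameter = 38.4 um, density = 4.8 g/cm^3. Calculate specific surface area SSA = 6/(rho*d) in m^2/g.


SSA = 6 / (4.8 * 38.4) = 0.033 m^2/g

0.033


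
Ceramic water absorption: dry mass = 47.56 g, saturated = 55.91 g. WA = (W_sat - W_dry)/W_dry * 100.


WA = (55.91 - 47.56) / 47.56 * 100 = 17.56%

17.56


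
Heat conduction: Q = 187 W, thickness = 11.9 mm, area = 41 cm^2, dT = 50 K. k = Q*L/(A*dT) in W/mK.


k = 187*11.9/1000/(41/10000*50) = 10.86 W/mK

10.86


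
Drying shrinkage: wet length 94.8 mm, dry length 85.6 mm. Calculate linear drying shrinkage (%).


DS = (94.8 - 85.6) / 94.8 * 100 = 9.7%

9.7


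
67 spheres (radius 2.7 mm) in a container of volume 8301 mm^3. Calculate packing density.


V_sphere = 4/3*pi*2.7^3 = 82.448 mm^3
Total V = 67*82.448 = 5524.016 mm^3
PD = 5524.016 / 8301 = 0.665

0.665


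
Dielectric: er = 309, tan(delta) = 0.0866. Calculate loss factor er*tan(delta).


Loss = 309 * 0.0866 = 26.759

26.759


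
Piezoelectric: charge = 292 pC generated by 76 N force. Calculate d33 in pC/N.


d33 = 292 / 76 = 3.8 pC/N

3.8


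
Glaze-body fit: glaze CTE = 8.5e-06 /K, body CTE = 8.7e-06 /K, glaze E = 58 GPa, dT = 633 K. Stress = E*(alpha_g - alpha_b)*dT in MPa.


Stress = 58*1000*(8.5e-06 - 8.7e-06)*633 = -7.3 MPa

-7.3


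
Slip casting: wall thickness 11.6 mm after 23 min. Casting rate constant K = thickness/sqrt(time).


K = 11.6 / sqrt(23) = 11.6 / 4.7958 = 2.419 mm/min^0.5

2.419


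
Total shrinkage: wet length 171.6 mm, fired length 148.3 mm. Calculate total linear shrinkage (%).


TS = (171.6 - 148.3) / 171.6 * 100 = 13.58%

13.58


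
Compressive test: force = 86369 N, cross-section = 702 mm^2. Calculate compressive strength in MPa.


CS = 86369 / 702 = 123.0 MPa

123.0


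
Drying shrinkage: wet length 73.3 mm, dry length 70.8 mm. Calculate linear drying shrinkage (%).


DS = (73.3 - 70.8) / 73.3 * 100 = 3.41%

3.41


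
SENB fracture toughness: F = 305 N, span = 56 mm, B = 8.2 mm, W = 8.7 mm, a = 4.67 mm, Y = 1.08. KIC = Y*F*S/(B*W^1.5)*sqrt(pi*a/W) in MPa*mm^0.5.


KIC = 1.08*305*56/(8.2*8.7^1.5)*sqrt(pi*4.67/8.7) = 113.84

113.84


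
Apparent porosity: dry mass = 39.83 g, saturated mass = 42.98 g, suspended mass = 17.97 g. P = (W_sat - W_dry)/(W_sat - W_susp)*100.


P = (42.98 - 39.83) / (42.98 - 17.97) * 100 = 3.15 / 25.01 * 100 = 12.6%

12.6


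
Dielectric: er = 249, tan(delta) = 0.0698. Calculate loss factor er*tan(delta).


Loss = 249 * 0.0698 = 17.38

17.38


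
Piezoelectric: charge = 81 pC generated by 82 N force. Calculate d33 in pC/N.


d33 = 81 / 82 = 1.0 pC/N

1.0


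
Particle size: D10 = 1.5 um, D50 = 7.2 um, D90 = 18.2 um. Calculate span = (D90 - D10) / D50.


Span = (18.2 - 1.5) / 7.2 = 16.7 / 7.2 = 2.319

2.319


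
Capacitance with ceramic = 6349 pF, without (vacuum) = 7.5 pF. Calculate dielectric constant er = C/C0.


er = 6349 / 7.5 = 846.53

846.53


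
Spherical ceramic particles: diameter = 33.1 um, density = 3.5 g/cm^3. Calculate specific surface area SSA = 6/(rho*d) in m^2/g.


SSA = 6 / (3.5 * 33.1) = 0.052 m^2/g

0.052


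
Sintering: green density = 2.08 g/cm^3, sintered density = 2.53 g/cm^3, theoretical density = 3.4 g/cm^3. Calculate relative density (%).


Relative = 2.53 / 3.4 * 100 = 74.4%

74.4


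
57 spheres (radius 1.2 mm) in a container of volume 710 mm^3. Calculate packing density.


V_sphere = 4/3*pi*1.2^3 = 7.2382 mm^3
Total V = 57*7.2382 = 412.5774 mm^3
PD = 412.5774 / 710 = 0.581

0.581


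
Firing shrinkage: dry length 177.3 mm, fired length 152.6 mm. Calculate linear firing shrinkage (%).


FS = (177.3 - 152.6) / 177.3 * 100 = 13.93%

13.93


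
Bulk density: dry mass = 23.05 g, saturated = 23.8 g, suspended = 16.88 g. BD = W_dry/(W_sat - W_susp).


BD = 23.05 / (23.8 - 16.88) = 23.05 / 6.92 = 3.331 g/cm^3

3.331


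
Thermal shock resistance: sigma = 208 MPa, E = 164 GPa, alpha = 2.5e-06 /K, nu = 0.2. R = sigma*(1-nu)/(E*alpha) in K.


R = 208*(1-0.2)/(164*1000*2.5e-06) = 406 K

406


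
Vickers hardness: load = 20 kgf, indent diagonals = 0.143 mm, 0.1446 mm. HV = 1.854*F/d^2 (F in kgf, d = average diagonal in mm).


d_avg = (0.143+0.1446)/2 = 0.1438 mm
HV = 1.854*20/0.1438^2 = 1793

1793


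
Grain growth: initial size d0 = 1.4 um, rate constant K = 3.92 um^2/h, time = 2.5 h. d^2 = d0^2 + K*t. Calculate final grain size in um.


d^2 = 1.4^2 + 3.92*2.5 = 11.76
d = sqrt(11.76) = 3.43 um

3.43


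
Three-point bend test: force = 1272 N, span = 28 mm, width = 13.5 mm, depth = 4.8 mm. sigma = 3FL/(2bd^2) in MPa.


sigma = 3*1272*28/(2*13.5*4.8^2) = 171.8 MPa

171.8


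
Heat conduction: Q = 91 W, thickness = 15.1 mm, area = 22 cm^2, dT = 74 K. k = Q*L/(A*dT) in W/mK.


k = 91*15.1/1000/(22/10000*74) = 8.44 W/mK

8.44


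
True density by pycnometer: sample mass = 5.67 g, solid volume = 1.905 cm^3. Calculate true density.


TD = 5.67 / 1.905 = 2.976 g/cm^3

2.976


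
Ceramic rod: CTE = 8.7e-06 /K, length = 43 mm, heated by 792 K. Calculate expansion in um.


dL = 8.7e-06 * 43 * 792 * 1000 = 296.287 um

296.287


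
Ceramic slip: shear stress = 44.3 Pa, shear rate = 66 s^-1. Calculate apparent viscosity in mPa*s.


eta = tau/gamma * 1000 = 44.3/66 * 1000 = 671.2 mPa*s

671.2


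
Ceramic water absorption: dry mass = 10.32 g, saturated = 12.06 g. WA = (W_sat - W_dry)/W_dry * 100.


WA = (12.06 - 10.32) / 10.32 * 100 = 16.86%

16.86


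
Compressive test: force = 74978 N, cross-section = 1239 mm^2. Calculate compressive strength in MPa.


CS = 74978 / 1239 = 60.5 MPa

60.5


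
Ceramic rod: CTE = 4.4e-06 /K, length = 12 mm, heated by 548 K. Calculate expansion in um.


dL = 4.4e-06 * 12 * 548 * 1000 = 28.934 um

28.934


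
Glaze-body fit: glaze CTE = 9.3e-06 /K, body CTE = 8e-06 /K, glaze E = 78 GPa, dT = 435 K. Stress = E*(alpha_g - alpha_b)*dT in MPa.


Stress = 78*1000*(9.3e-06 - 8e-06)*435 = 44.1 MPa

44.1


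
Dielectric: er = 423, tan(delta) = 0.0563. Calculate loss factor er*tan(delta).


Loss = 423 * 0.0563 = 23.815

23.815


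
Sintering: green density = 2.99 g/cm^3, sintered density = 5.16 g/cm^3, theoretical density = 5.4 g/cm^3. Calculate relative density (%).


Relative = 5.16 / 5.4 * 100 = 95.6%

95.6


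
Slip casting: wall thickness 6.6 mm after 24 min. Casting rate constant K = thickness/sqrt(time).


K = 6.6 / sqrt(24) = 6.6 / 4.899 = 1.347 mm/min^0.5

1.347


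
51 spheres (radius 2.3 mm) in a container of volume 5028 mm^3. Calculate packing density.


V_sphere = 4/3*pi*2.3^3 = 50.965 mm^3
Total V = 51*50.965 = 2599.215 mm^3
PD = 2599.215 / 5028 = 0.517

0.517


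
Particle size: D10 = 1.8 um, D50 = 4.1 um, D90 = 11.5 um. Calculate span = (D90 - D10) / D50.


Span = (11.5 - 1.8) / 4.1 = 9.7 / 4.1 = 2.366

2.366


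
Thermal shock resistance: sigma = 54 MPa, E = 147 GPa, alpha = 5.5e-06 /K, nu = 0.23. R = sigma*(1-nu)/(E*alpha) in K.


R = 54*(1-0.23)/(147*1000*5.5e-06) = 51 K

51


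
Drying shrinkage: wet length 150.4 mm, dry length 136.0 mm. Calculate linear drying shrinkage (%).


DS = (150.4 - 136.0) / 150.4 * 100 = 9.57%

9.57


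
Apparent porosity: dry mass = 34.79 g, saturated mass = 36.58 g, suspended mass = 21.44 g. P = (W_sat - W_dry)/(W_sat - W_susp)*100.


P = (36.58 - 34.79) / (36.58 - 21.44) * 100 = 1.79 / 15.14 * 100 = 11.8%

11.8


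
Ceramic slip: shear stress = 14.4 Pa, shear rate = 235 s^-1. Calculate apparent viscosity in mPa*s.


eta = tau/gamma * 1000 = 14.4/235 * 1000 = 61.3 mPa*s

61.3


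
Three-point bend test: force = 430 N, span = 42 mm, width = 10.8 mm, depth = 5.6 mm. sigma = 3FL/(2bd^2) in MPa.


sigma = 3*430*42/(2*10.8*5.6^2) = 80.0 MPa

80.0


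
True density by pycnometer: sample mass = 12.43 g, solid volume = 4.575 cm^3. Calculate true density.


TD = 12.43 / 4.575 = 2.717 g/cm^3

2.717


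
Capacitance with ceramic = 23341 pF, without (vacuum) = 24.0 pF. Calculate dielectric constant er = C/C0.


er = 23341 / 24.0 = 972.54

972.54


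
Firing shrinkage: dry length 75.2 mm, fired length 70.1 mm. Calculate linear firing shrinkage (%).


FS = (75.2 - 70.1) / 75.2 * 100 = 6.78%

6.78


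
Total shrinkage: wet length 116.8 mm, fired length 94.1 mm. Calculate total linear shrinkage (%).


TS = (116.8 - 94.1) / 116.8 * 100 = 19.43%

19.43


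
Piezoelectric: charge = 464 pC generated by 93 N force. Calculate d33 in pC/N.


d33 = 464 / 93 = 5.0 pC/N

5.0


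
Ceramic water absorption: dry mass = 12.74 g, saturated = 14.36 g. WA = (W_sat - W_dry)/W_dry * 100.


WA = (14.36 - 12.74) / 12.74 * 100 = 12.72%

12.72


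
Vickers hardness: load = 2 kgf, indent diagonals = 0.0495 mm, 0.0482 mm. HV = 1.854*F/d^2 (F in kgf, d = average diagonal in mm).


d_avg = (0.0495+0.0482)/2 = 0.04885 mm
HV = 1.854*2/0.04885^2 = 1554

1554


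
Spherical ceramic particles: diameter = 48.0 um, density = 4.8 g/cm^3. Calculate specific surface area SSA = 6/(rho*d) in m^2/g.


SSA = 6 / (4.8 * 48.0) = 0.026 m^2/g

0.026


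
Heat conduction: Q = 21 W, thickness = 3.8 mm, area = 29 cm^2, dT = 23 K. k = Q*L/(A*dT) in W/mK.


k = 21*3.8/1000/(29/10000*23) = 1.2 W/mK

1.2


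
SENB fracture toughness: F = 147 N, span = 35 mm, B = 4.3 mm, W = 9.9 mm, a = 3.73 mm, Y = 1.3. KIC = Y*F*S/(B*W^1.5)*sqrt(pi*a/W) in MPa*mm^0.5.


KIC = 1.3*147*35/(4.3*9.9^1.5)*sqrt(pi*3.73/9.9) = 54.33

54.33
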